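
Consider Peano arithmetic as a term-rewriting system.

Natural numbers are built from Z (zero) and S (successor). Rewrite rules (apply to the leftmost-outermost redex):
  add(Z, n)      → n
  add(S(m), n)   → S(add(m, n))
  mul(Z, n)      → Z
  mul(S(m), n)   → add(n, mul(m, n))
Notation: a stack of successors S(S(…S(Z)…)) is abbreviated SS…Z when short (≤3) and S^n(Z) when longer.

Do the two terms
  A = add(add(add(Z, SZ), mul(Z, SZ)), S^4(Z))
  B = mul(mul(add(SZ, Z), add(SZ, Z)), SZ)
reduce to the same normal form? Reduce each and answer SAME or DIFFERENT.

Term A:
  start: add(add(add(Z, SZ), mul(Z, SZ)), S^4(Z))
  step 1: add(add(SZ, mul(Z, SZ)), S^4(Z))
  step 2: add(S(add(Z, mul(Z, SZ))), S^4(Z))
  step 3: S(add(add(Z, mul(Z, SZ)), S^4(Z)))
  step 4: S(add(mul(Z, SZ), S^4(Z)))
  step 5: S(add(Z, S^4(Z)))
  step 6: S^5(Z)

Term B:
  start: mul(mul(add(SZ, Z), add(SZ, Z)), SZ)
  step 1: mul(mul(S(add(Z, Z)), add(SZ, Z)), SZ)
  step 2: mul(add(add(SZ, Z), mul(add(Z, Z), add(SZ, Z))), SZ)
  step 3: mul(add(S(add(Z, Z)), mul(add(Z, Z), add(SZ, Z))), SZ)
  step 4: mul(S(add(add(Z, Z), mul(add(Z, Z), add(SZ, Z)))), SZ)
  step 5: add(SZ, mul(add(add(Z, Z), mul(add(Z, Z), add(SZ, Z))), SZ))
  step 6: S(add(Z, mul(add(add(Z, Z), mul(add(Z, Z), add(SZ, Z))), SZ)))
  step 7: S(mul(add(add(Z, Z), mul(add(Z, Z), add(SZ, Z))), SZ))
  step 8: S(mul(add(Z, mul(add(Z, Z), add(SZ, Z))), SZ))
  step 9: S(mul(mul(add(Z, Z), add(SZ, Z)), SZ))
  step 10: S(mul(mul(Z, add(SZ, Z)), SZ))
  step 11: S(mul(Z, SZ))
  step 12: SZ

Answer: DIFFERENT — A ⇓ S^5(Z), B ⇓ SZ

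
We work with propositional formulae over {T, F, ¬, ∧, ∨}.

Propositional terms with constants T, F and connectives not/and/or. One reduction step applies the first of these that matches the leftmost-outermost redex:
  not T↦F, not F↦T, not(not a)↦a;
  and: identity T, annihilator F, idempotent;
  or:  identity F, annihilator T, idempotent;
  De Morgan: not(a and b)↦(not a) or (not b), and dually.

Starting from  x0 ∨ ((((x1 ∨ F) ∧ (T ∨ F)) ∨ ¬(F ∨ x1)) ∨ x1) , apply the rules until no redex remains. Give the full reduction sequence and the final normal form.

  start: x0 ∨ ((((x1 ∨ F) ∧ (T ∨ F)) ∨ ¬(F ∨ x1)) ∨ x1)
  [1] x0 ∨ (((x1 ∧ (T ∨ F)) ∨ ¬(F ∨ x1)) ∨ x1)
  [2] x0 ∨ (((x1 ∧ T) ∨ ¬(F ∨ x1)) ∨ x1)
  [3] x0 ∨ ((x1 ∨ ¬(F ∨ x1)) ∨ x1)
  [4] x0 ∨ ((x1 ∨ (¬F ∧ ¬x1)) ∨ x1)
  [5] x0 ∨ ((x1 ∨ (T ∧ ¬x1)) ∨ x1)
  [6] x0 ∨ ((x1 ∨ ¬x1) ∨ x1)

Answer: normal form = x0 ∨ ((x1 ∨ ¬x1) ∨ x1)  (in 6 steps)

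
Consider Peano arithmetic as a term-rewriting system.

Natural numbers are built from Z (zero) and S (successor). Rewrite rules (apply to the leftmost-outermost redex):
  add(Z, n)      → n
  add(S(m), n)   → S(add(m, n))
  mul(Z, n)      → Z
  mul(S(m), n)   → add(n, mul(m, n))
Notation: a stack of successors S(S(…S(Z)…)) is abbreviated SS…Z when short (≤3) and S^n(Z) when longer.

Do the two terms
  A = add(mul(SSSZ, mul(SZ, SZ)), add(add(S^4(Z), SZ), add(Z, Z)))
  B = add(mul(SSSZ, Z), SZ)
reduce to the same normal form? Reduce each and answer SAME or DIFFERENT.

Term A:
  start: add(mul(SSSZ, mul(SZ, SZ)), add(add(S^4(Z), SZ), add(Z, Z)))
  step 1: add(add(mul(SZ, SZ), mul(SSZ, mul(SZ, SZ))), add(add(S^4(Z), SZ), add(Z, Z)))
  step 2: add(add(add(SZ, mul(Z, SZ)), mul(SSZ, mul(SZ, SZ))), add(add(S^4(Z), SZ), add(Z, Z)))
  step 3: add(add(S(add(Z, mul(Z, SZ))), mul(SSZ, mul(SZ, SZ))), add(add(S^4(Z), SZ), add(Z, Z)))
  step 4: add(S(add(add(Z, mul(Z, SZ)), mul(SSZ, mul(SZ, SZ)))), add(add(S^4(Z), SZ), add(Z, Z)))
  step 5: S(add(add(add(Z, mul(Z, SZ)), mul(SSZ, mul(SZ, SZ))), add(add(S^4(Z), SZ), add(Z, Z))))
  step 6: S(add(add(mul(Z, SZ), mul(SSZ, mul(SZ, SZ))), add(add(S^4(Z), SZ), add(Z, Z))))
  step 7: S(add(add(Z, mul(SSZ, mul(SZ, SZ))), add(add(S^4(Z), SZ), add(Z, Z))))
  step 8: S(add(mul(SSZ, mul(SZ, SZ)), add(add(S^4(Z), SZ), add(Z, Z))))
  step 9: S(add(add(mul(SZ, SZ), mul(SZ, mul(SZ, SZ))), add(add(S^4(Z), SZ), add(Z, Z))))
  step 10: S(add(add(add(SZ, mul(Z, SZ)), mul(SZ, mul(SZ, SZ))), add(add(S^4(Z), SZ), add(Z, Z))))
  step 11: S(add(add(S(add(Z, mul(Z, SZ))), mul(SZ, mul(SZ, SZ))), add(add(S^4(Z), SZ), add(Z, Z))))
  step 12: S(add(S(add(add(Z, mul(Z, SZ)), mul(SZ, mul(SZ, SZ)))), add(add(S^4(Z), SZ), add(Z, Z))))
  step 13: S(S(add(add(add(Z, mul(Z, SZ)), mul(SZ, mul(SZ, SZ))), add(add(S^4(Z), SZ), add(Z, Z)))))
  step 14: S(S(add(add(mul(Z, SZ), mul(SZ, mul(SZ, SZ))), add(add(S^4(Z), SZ), add(Z, Z)))))
  step 15: S(S(add(add(Z, mul(SZ, mul(SZ, SZ))), add(add(S^4(Z), SZ), add(Z, Z)))))
  step 16: S(S(add(mul(SZ, mul(SZ, SZ)), add(add(S^4(Z), SZ), add(Z, Z)))))
  step 17: S(S(add(add(mul(SZ, SZ), mul(Z, mul(SZ, SZ))), add(add(S^4(Z), SZ), add(Z, Z)))))
  step 18: S(S(add(add(add(SZ, mul(Z, SZ)), mul(Z, mul(SZ, SZ))), add(add(S^4(Z), SZ), add(Z, Z)))))
  step 19: S(S(add(add(S(add(Z, mul(Z, SZ))), mul(Z, mul(SZ, SZ))), add(add(S^4(Z), SZ), add(Z, Z)))))
  step 20: S(S(add(S(add(add(Z, mul(Z, SZ)), mul(Z, mul(SZ, SZ)))), add(add(S^4(Z), SZ), add(Z, Z)))))
  step 21: S(S(S(add(add(add(Z, mul(Z, SZ)), mul(Z, mul(SZ, SZ))), add(add(S^4(Z), SZ), add(Z, Z))))))
  step 22: S(S(S(add(add(mul(Z, SZ), mul(Z, mul(SZ, SZ))), add(add(S^4(Z), SZ), add(Z, Z))))))
  step 23: S(S(S(add(add(Z, mul(Z, mul(SZ, SZ))), add(add(S^4(Z), SZ), add(Z, Z))))))
  step 24: S(S(S(add(mul(Z, mul(SZ, SZ)), add(add(S^4(Z), SZ), add(Z, Z))))))
  step 25: S(S(S(add(Z, add(add(S^4(Z), SZ), add(Z, Z))))))
  step 26: S(S(S(add(add(S^4(Z), SZ), add(Z, Z)))))
  step 27: S(S(S(add(S(add(SSSZ, SZ)), add(Z, Z)))))
  step 28: S(S(S(S(add(add(SSSZ, SZ), add(Z, Z))))))
  step 29: S(S(S(S(add(S(add(SSZ, SZ)), add(Z, Z))))))
  step 30: S(S(S(S(S(add(add(SSZ, SZ), add(Z, Z)))))))
  step 31: S(S(S(S(S(add(S(add(SZ, SZ)), add(Z, Z)))))))
  step 32: S(S(S(S(S(S(add(add(SZ, SZ), add(Z, Z))))))))
  step 33: S(S(S(S(S(S(add(S(add(Z, SZ)), add(Z, Z))))))))
  step 34: S(S(S(S(S(S(S(add(add(Z, SZ), add(Z, Z)))))))))
  step 35: S(S(S(S(S(S(S(add(SZ, add(Z, Z)))))))))
  step 36: S(S(S(S(S(S(S(S(add(Z, add(Z, Z))))))))))
  step 37: S(S(S(S(S(S(S(S(add(Z, Z)))))))))
  step 38: S^8(Z)

Term B:
  start: add(mul(SSSZ, Z), SZ)
  step 1: add(add(Z, mul(SSZ, Z)), SZ)
  step 2: add(mul(SSZ, Z), SZ)
  step 3: add(add(Z, mul(SZ, Z)), SZ)
  step 4: add(mul(SZ, Z), SZ)
  step 5: add(add(Z, mul(Z, Z)), SZ)
  step 6: add(mul(Z, Z), SZ)
  step 7: add(Z, SZ)
  step 8: SZ

Answer: DIFFERENT — A ⇓ S^8(Z), B ⇓ SZ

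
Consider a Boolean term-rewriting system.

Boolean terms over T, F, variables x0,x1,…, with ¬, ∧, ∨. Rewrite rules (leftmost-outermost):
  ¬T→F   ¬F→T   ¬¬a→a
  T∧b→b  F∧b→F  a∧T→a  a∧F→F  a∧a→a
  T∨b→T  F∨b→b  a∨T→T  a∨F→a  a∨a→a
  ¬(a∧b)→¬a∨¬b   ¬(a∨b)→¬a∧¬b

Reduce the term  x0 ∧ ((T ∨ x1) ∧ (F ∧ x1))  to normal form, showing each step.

  start: x0 ∧ ((T ∨ x1) ∧ (F ∧ x1))
  →1  x0 ∧ (T ∧ (F ∧ x1))
  →2  x0 ∧ (F ∧ x1)
  →3  x0 ∧ F
  →4  F

Answer: normal form = F  (in 4 steps)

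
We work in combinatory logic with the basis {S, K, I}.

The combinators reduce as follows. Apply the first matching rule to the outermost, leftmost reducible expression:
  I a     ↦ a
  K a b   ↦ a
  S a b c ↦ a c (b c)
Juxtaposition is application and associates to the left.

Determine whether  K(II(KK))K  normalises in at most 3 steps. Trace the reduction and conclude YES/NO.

  start: K(II(KK))K
  step 1: II(KK)
  step 2: I(KK)
  step 3: KK

Answer: YES — reaches normal form KK in 3 ≤ 3 steps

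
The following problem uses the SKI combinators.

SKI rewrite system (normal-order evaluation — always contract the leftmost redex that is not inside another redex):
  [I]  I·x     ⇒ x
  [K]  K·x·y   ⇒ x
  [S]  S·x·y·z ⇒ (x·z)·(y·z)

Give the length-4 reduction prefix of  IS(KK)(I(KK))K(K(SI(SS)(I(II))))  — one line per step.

Answer: after 4 steps: I(KK)K

Working:
  start: IS(KK)(I(KK))K(K(SI(SS)(I(II))))
  →1  S(KK)(I(KK))K(K(SI(SS)(I(II))))
  →2  KKK(I(KK)K)(K(SI(SS)(I(II))))
  →3  K(I(KK)K)(K(SI(SS)(I(II))))
  →4  I(KK)K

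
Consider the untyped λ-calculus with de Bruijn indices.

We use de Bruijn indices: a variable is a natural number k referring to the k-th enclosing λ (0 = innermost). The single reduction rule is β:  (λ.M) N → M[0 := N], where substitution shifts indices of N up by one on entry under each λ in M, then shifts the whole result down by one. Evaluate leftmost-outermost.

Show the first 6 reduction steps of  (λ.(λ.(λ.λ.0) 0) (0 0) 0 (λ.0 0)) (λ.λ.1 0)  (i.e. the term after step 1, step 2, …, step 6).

Answer: after 6 steps: λ.0 0

Working:
  start: (λ.(λ.(λ.λ.0) 0) (0 0) 0 (λ.0 0)) (λ.λ.1 0)
  step 1: (λ.(λ.λ.0) 0) ((λ.λ.1 0) (λ.λ.1 0)) (λ.λ.1 0) (λ.0 0)
  step 2: (λ.λ.0) ((λ.λ.1 0) (λ.λ.1 0)) (λ.λ.1 0) (λ.0 0)
  step 3: (λ.0) (λ.λ.1 0) (λ.0 0)
  step 4: (λ.λ.1 0) (λ.0 0)
  step 5: λ.(λ.0 0) 0
  step 6: λ.0 0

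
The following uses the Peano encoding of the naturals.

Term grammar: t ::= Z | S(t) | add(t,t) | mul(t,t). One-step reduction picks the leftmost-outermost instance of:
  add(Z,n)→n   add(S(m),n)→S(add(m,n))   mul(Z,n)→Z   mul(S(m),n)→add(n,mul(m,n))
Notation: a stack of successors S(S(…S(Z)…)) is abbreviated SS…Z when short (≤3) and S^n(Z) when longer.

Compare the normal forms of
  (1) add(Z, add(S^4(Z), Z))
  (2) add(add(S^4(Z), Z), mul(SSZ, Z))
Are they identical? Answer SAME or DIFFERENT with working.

Term A:
  start: add(Z, add(S^4(Z), Z))
  step 1: add(S^4(Z), Z)
  step 2: S(add(SSSZ, Z))
  step 3: S(S(add(SSZ, Z)))
  step 4: S(S(S(add(SZ, Z))))
  step 5: S(S(S(S(add(Z, Z)))))
  step 6: S^4(Z)

Term B:
  start: add(add(S^4(Z), Z), mul(SSZ, Z))
  step 1: add(S(add(SSSZ, Z)), mul(SSZ, Z))
  step 2: S(add(add(SSSZ, Z), mul(SSZ, Z)))
  step 3: S(add(S(add(SSZ, Z)), mul(SSZ, Z)))
  step 4: S(S(add(add(SSZ, Z), mul(SSZ, Z))))
  step 5: S(S(add(S(add(SZ, Z)), mul(SSZ, Z))))
  step 6: S(S(S(add(add(SZ, Z), mul(SSZ, Z)))))
  step 7: S(S(S(add(S(add(Z, Z)), mul(SSZ, Z)))))
  step 8: S(S(S(S(add(add(Z, Z), mul(SSZ, Z))))))
  step 9: S(S(S(S(add(Z, mul(SSZ, Z))))))
  step 10: S(S(S(S(mul(SSZ, Z)))))
  step 11: S(S(S(S(add(Z, mul(SZ, Z))))))
  step 12: S(S(S(S(mul(SZ, Z)))))
  step 13: S(S(S(S(add(Z, mul(Z, Z))))))
  step 14: S(S(S(S(mul(Z, Z)))))
  step 15: S^4(Z)

Answer: SAME — A ⇓ S^4(Z), B ⇓ S^4(Z)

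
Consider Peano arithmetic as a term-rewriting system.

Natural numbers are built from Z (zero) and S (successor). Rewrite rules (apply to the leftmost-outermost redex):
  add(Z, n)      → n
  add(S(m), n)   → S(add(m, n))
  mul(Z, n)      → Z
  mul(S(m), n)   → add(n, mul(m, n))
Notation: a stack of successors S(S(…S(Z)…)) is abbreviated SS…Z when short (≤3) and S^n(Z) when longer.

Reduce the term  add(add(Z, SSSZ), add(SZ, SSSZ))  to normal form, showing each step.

Answer: normal form = S^7(Z)  (in 7 steps)

Reduction:
  start: add(add(Z, SSSZ), add(SZ, SSSZ))
  step 1: add(SSSZ, add(SZ, SSSZ))
  step 2: S(add(SSZ, add(SZ, SSSZ)))
  step 3: S(S(add(SZ, add(SZ, SSSZ))))
  step 4: S(S(S(add(Z, add(SZ, SSSZ)))))
  step 5: S(S(S(add(SZ, SSSZ))))
  step 6: S(S(S(S(add(Z, SSSZ)))))
  step 7: S^7(Z)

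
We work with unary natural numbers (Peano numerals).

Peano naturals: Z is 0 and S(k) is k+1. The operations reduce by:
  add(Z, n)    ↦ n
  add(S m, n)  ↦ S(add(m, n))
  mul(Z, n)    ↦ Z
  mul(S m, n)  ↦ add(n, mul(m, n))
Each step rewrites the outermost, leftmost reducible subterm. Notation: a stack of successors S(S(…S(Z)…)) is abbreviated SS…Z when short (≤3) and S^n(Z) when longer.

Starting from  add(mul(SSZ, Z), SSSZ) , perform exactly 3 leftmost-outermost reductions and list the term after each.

Answer: after 3 steps: add(add(Z, mul(Z, Z)), SSSZ)

Working:
  start: add(mul(SSZ, Z), SSSZ)
  [1] add(add(Z, mul(SZ, Z)), SSSZ)
  [2] add(mul(SZ, Z), SSSZ)
  [3] add(add(Z, mul(Z, Z)), SSSZ)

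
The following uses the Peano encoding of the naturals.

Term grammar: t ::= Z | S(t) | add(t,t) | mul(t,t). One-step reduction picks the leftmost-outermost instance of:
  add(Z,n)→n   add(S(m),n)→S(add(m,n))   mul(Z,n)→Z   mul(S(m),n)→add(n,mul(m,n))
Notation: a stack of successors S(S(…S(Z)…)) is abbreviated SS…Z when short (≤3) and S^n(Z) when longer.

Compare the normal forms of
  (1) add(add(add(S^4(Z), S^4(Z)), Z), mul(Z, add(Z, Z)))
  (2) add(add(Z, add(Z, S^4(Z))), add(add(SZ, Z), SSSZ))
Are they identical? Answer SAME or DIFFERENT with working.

Answer: SAME — A ⇓ S^8(Z), B ⇓ S^8(Z)

Working:
Term A:
  start: add(add(add(S^4(Z), S^4(Z)), Z), mul(Z, add(Z, Z)))
  [1] add(add(S(add(SSSZ, S^4(Z))), Z), mul(Z, add(Z, Z)))
  [2] add(S(add(add(SSSZ, S^4(Z)), Z)), mul(Z, add(Z, Z)))
  [3] S(add(add(add(SSSZ, S^4(Z)), Z), mul(Z, add(Z, Z))))
  [4] S(add(add(S(add(SSZ, S^4(Z))), Z), mul(Z, add(Z, Z))))
  [5] S(add(S(add(add(SSZ, S^4(Z)), Z)), mul(Z, add(Z, Z))))
  [6] S(S(add(add(add(SSZ, S^4(Z)), Z), mul(Z, add(Z, Z)))))
  [7] S(S(add(add(S(add(SZ, S^4(Z))), Z), mul(Z, add(Z, Z)))))
  [8] S(S(add(S(add(add(SZ, S^4(Z)), Z)), mul(Z, add(Z, Z)))))
  [9] S(S(S(add(add(add(SZ, S^4(Z)), Z), mul(Z, add(Z, Z))))))
  [10] S(S(S(add(add(S(add(Z, S^4(Z))), Z), mul(Z, add(Z, Z))))))
  [11] S(S(S(add(S(add(add(Z, S^4(Z)), Z)), mul(Z, add(Z, Z))))))
  [12] S(S(S(S(add(add(add(Z, S^4(Z)), Z), mul(Z, add(Z, Z)))))))
  [13] S(S(S(S(add(add(S^4(Z), Z), mul(Z, add(Z, Z)))))))
  [14] S(S(S(S(add(S(add(SSSZ, Z)), mul(Z, add(Z, Z)))))))
  [15] S(S(S(S(S(add(add(SSSZ, Z), mul(Z, add(Z, Z))))))))
  [16] S(S(S(S(S(add(S(add(SSZ, Z)), mul(Z, add(Z, Z))))))))
  [17] S(S(S(S(S(S(add(add(SSZ, Z), mul(Z, add(Z, Z)))))))))
  [18] S(S(S(S(S(S(add(S(add(SZ, Z)), mul(Z, add(Z, Z)))))))))
  [19] S(S(S(S(S(S(S(add(add(SZ, Z), mul(Z, add(Z, Z))))))))))
  [20] S(S(S(S(S(S(S(add(S(add(Z, Z)), mul(Z, add(Z, Z))))))))))
  [21] S(S(S(S(S(S(S(S(add(add(Z, Z), mul(Z, add(Z, Z)))))))))))
  [22] S(S(S(S(S(S(S(S(add(Z, mul(Z, add(Z, Z)))))))))))
  [23] S(S(S(S(S(S(S(S(mul(Z, add(Z, Z))))))))))
  [24] S^8(Z)

Term B:
  start: add(add(Z, add(Z, S^4(Z))), add(add(SZ, Z), SSSZ))
  [1] add(add(Z, S^4(Z)), add(add(SZ, Z), SSSZ))
  [2] add(S^4(Z), add(add(SZ, Z), SSSZ))
  [3] S(add(SSSZ, add(add(SZ, Z), SSSZ)))
  [4] S(S(add(SSZ, add(add(SZ, Z), SSSZ))))
  [5] S(S(S(add(SZ, add(add(SZ, Z), SSSZ)))))
  [6] S(S(S(S(add(Z, add(add(SZ, Z), SSSZ))))))
  [7] S(S(S(S(add(add(SZ, Z), SSSZ)))))
  [8] S(S(S(S(add(S(add(Z, Z)), SSSZ)))))
  [9] S(S(S(S(S(add(add(Z, Z), SSSZ))))))
  [10] S(S(S(S(S(add(Z, SSSZ))))))
  [11] S^8(Z)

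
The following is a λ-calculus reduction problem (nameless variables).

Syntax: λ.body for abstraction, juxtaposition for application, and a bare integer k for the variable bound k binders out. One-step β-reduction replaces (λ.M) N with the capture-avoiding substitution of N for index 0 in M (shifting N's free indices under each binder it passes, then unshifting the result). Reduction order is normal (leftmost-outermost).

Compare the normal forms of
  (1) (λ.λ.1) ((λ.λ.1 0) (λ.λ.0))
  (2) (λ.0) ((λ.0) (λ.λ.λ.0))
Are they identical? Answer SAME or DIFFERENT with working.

Answer: SAME — A ⇓ λ.λ.λ.0, B ⇓ λ.λ.λ.0

Reduction:
Term A:
  start: (λ.λ.1) ((λ.λ.1 0) (λ.λ.0))
  →1  λ.(λ.λ.1 0) (λ.λ.0)
  →2  λ.λ.(λ.λ.0) 0
  →3  λ.λ.λ.0

Term B:
  start: (λ.0) ((λ.0) (λ.λ.λ.0))
  →1  (λ.0) (λ.λ.λ.0)
  →2  λ.λ.λ.0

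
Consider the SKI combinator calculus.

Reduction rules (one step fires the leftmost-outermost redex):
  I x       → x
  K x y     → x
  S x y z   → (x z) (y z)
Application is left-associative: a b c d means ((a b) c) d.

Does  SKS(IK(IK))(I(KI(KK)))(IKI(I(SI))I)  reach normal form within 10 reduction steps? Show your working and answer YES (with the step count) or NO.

Answer: YES — reaches normal form KI in 8 ≤ 10 steps

Working:
  start: SKS(IK(IK))(I(KI(KK)))(IKI(I(SI))I)
  [1] K(IK(IK))(S(IK(IK)))(I(KI(KK)))(IKI(I(SI))I)
  [2] IK(IK)(I(KI(KK)))(IKI(I(SI))I)
  [3] K(IK)(I(KI(KK)))(IKI(I(SI))I)
  [4] IK(IKI(I(SI))I)
  [5] K(IKI(I(SI))I)
  [6] K(KI(I(SI))I)
  [7] K(II)
  [8] KI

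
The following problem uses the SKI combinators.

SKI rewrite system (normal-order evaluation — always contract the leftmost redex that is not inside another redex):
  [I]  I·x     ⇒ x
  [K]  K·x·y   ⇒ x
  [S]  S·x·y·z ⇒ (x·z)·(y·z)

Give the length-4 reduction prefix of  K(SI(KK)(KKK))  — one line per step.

  start: K(SI(KK)(KKK))
  →1  K(I(KKK)(KK(KKK)))
  →2  K(KKK(KK(KKK)))
  →3  K(K(KK(KKK)))
  →4  K(KK)

Answer: after 4 steps: K(KK)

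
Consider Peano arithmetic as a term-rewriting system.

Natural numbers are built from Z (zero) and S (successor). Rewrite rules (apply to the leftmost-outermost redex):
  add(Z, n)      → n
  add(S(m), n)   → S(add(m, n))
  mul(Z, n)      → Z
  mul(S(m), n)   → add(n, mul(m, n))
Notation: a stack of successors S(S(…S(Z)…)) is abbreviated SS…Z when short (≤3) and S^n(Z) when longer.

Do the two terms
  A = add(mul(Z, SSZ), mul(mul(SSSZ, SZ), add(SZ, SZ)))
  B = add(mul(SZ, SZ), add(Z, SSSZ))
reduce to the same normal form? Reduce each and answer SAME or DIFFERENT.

Term A:
  start: add(mul(Z, SSZ), mul(mul(SSSZ, SZ), add(SZ, SZ)))
  →1  add(Z, mul(mul(SSSZ, SZ), add(SZ, SZ)))
  →2  mul(mul(SSSZ, SZ), add(SZ, SZ))
  →3  mul(add(SZ, mul(SSZ, SZ)), add(SZ, SZ))
  →4  mul(S(add(Z, mul(SSZ, SZ))), add(SZ, SZ))
  →5  add(add(SZ, SZ), mul(add(Z, mul(SSZ, SZ)), add(SZ, SZ)))
  →6  add(S(add(Z, SZ)), mul(add(Z, mul(SSZ, SZ)), add(SZ, SZ)))
  →7  S(add(add(Z, SZ), mul(add(Z, mul(SSZ, SZ)), add(SZ, SZ))))
  →8  S(add(SZ, mul(add(Z, mul(SSZ, SZ)), add(SZ, SZ))))
  →9  S(S(add(Z, mul(add(Z, mul(SSZ, SZ)), add(SZ, SZ)))))
  →10  S(S(mul(add(Z, mul(SSZ, SZ)), add(SZ, SZ))))
  →11  S(S(mul(mul(SSZ, SZ), add(SZ, SZ))))
  →12  S(S(mul(add(SZ, mul(SZ, SZ)), add(SZ, SZ))))
  →13  S(S(mul(S(add(Z, mul(SZ, SZ))), add(SZ, SZ))))
  →14  S(S(add(add(SZ, SZ), mul(add(Z, mul(SZ, SZ)), add(SZ, SZ)))))
  →15  S(S(add(S(add(Z, SZ)), mul(add(Z, mul(SZ, SZ)), add(SZ, SZ)))))
  →16  S(S(S(add(add(Z, SZ), mul(add(Z, mul(SZ, SZ)), add(SZ, SZ))))))
  →17  S(S(S(add(SZ, mul(add(Z, mul(SZ, SZ)), add(SZ, SZ))))))
  →18  S(S(S(S(add(Z, mul(add(Z, mul(SZ, SZ)), add(SZ, SZ)))))))
  →19  S(S(S(S(mul(add(Z, mul(SZ, SZ)), add(SZ, SZ))))))
  →20  S(S(S(S(mul(mul(SZ, SZ), add(SZ, SZ))))))
  →21  S(S(S(S(mul(add(SZ, mul(Z, SZ)), add(SZ, SZ))))))
  →22  S(S(S(S(mul(S(add(Z, mul(Z, SZ))), add(SZ, SZ))))))
  →23  S(S(S(S(add(add(SZ, SZ), mul(add(Z, mul(Z, SZ)), add(SZ, SZ)))))))
  →24  S(S(S(S(add(S(add(Z, SZ)), mul(add(Z, mul(Z, SZ)), add(SZ, SZ)))))))
  →25  S(S(S(S(S(add(add(Z, SZ), mul(add(Z, mul(Z, SZ)), add(SZ, SZ))))))))
  →26  S(S(S(S(S(add(SZ, mul(add(Z, mul(Z, SZ)), add(SZ, SZ))))))))
  →27  S(S(S(S(S(S(add(Z, mul(add(Z, mul(Z, SZ)), add(SZ, SZ)))))))))
  →28  S(S(S(S(S(S(mul(add(Z, mul(Z, SZ)), add(SZ, SZ))))))))
  →29  S(S(S(S(S(S(mul(mul(Z, SZ), add(SZ, SZ))))))))
  →30  S(S(S(S(S(S(mul(Z, add(SZ, SZ))))))))
  →31  S^6(Z)

Term B:
  start: add(mul(SZ, SZ), add(Z, SSSZ))
  →1  add(add(SZ, mul(Z, SZ)), add(Z, SSSZ))
  →2  add(S(add(Z, mul(Z, SZ))), add(Z, SSSZ))
  →3  S(add(add(Z, mul(Z, SZ)), add(Z, SSSZ)))
  →4  S(add(mul(Z, SZ), add(Z, SSSZ)))
  →5  S(add(Z, add(Z, SSSZ)))
  →6  S(add(Z, SSSZ))
  →7  S^4(Z)

Answer: DIFFERENT — A ⇓ S^6(Z), B ⇓ S^4(Z)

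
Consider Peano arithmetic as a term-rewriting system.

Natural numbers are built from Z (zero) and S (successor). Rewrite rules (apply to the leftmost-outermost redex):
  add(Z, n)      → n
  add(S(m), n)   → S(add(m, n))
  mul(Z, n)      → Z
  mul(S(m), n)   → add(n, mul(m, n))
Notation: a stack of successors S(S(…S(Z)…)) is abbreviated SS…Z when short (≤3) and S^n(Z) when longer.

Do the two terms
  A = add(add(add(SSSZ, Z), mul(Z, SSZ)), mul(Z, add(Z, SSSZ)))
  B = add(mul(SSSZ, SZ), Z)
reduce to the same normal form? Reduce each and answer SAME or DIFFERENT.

Answer: SAME — A ⇓ SSSZ, B ⇓ SSSZ

Working:
Term A:
  start: add(add(add(SSSZ, Z), mul(Z, SSZ)), mul(Z, add(Z, SSSZ)))
  [1] add(add(S(add(SSZ, Z)), mul(Z, SSZ)), mul(Z, add(Z, SSSZ)))
  [2] add(S(add(add(SSZ, Z), mul(Z, SSZ))), mul(Z, add(Z, SSSZ)))
  [3] S(add(add(add(SSZ, Z), mul(Z, SSZ)), mul(Z, add(Z, SSSZ))))
  [4] S(add(add(S(add(SZ, Z)), mul(Z, SSZ)), mul(Z, add(Z, SSSZ))))
  [5] S(add(S(add(add(SZ, Z), mul(Z, SSZ))), mul(Z, add(Z, SSSZ))))
  [6] S(S(add(add(add(SZ, Z), mul(Z, SSZ)), mul(Z, add(Z, SSSZ)))))
  [7] S(S(add(add(S(add(Z, Z)), mul(Z, SSZ)), mul(Z, add(Z, SSSZ)))))
  [8] S(S(add(S(add(add(Z, Z), mul(Z, SSZ))), mul(Z, add(Z, SSSZ)))))
  [9] S(S(S(add(add(add(Z, Z), mul(Z, SSZ)), mul(Z, add(Z, SSSZ))))))
  [10] S(S(S(add(add(Z, mul(Z, SSZ)), mul(Z, add(Z, SSSZ))))))
  [11] S(S(S(add(mul(Z, SSZ), mul(Z, add(Z, SSSZ))))))
  [12] S(S(S(add(Z, mul(Z, add(Z, SSSZ))))))
  [13] S(S(S(mul(Z, add(Z, SSSZ)))))
  [14] SSSZ

Term B:
  start: add(mul(SSSZ, SZ), Z)
  [1] add(add(SZ, mul(SSZ, SZ)), Z)
  [2] add(S(add(Z, mul(SSZ, SZ))), Z)
  [3] S(add(add(Z, mul(SSZ, SZ)), Z))
  [4] S(add(mul(SSZ, SZ), Z))
  [5] S(add(add(SZ, mul(SZ, SZ)), Z))
  [6] S(add(S(add(Z, mul(SZ, SZ))), Z))
  [7] S(S(add(add(Z, mul(SZ, SZ)), Z)))
  [8] S(S(add(mul(SZ, SZ), Z)))
  [9] S(S(add(add(SZ, mul(Z, SZ)), Z)))
  [10] S(S(add(S(add(Z, mul(Z, SZ))), Z)))
  [11] S(S(S(add(add(Z, mul(Z, SZ)), Z))))
  [12] S(S(S(add(mul(Z, SZ), Z))))
  [13] S(S(S(add(Z, Z))))
  [14] SSSZ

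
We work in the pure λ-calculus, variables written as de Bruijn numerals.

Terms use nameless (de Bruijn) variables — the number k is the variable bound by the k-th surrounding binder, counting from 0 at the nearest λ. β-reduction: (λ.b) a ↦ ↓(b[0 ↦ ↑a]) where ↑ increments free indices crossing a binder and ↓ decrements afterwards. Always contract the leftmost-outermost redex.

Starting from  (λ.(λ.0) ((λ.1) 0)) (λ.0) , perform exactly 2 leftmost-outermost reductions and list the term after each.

  start: (λ.(λ.0) ((λ.1) 0)) (λ.0)
  →1  (λ.0) ((λ.λ.0) (λ.0))
  →2  (λ.λ.0) (λ.0)

Answer: after 2 steps: (λ.λ.0) (λ.0)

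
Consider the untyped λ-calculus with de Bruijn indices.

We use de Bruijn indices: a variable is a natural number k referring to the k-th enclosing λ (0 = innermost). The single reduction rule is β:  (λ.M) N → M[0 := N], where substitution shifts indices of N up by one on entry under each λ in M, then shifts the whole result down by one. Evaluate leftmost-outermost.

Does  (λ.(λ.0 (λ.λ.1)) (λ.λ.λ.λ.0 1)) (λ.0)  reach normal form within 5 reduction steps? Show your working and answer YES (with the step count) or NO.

Answer: YES — reaches normal form λ.λ.λ.0 1 in 3 ≤ 5 steps

Reduction:
  start: (λ.(λ.0 (λ.λ.1)) (λ.λ.λ.λ.0 1)) (λ.0)
  →1  (λ.0 (λ.λ.1)) (λ.λ.λ.λ.0 1)
  →2  (λ.λ.λ.λ.0 1) (λ.λ.1)
  →3  λ.λ.λ.0 1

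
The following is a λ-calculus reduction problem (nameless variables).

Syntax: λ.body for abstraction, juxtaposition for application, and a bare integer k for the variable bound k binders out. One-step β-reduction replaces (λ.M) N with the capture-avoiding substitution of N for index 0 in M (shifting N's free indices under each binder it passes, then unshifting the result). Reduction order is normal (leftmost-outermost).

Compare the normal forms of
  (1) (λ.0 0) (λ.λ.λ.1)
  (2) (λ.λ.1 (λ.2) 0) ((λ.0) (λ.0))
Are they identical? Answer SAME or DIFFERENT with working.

Answer: DIFFERENT — A ⇓ λ.λ.1, B ⇓ λ.λ.0

Working:
Term A:
  start: (λ.0 0) (λ.λ.λ.1)
  step 1: (λ.λ.λ.1) (λ.λ.λ.1)
  step 2: λ.λ.1

Term B:
  start: (λ.λ.1 (λ.2) 0) ((λ.0) (λ.0))
  step 1: λ.(λ.0) (λ.0) (λ.(λ.0) (λ.0)) 0
  step 2: λ.(λ.0) (λ.(λ.0) (λ.0)) 0
  step 3: λ.(λ.(λ.0) (λ.0)) 0
  step 4: λ.(λ.0) (λ.0)
  step 5: λ.λ.0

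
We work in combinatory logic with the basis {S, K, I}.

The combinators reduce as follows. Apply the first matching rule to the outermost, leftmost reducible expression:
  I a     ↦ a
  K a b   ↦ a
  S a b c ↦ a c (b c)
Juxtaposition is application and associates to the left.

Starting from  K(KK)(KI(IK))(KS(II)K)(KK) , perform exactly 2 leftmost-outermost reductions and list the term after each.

Answer: after 2 steps: K(KK)

Reduction:
  start: K(KK)(KI(IK))(KS(II)K)(KK)
  step 1: KK(KS(II)K)(KK)
  step 2: K(KK)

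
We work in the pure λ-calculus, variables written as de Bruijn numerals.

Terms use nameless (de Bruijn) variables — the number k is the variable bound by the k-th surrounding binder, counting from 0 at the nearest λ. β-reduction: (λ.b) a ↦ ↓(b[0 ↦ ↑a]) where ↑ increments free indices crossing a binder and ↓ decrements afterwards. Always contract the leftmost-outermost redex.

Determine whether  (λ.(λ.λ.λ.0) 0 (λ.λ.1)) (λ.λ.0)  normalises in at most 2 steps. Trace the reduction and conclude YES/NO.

Answer: NO — after 2 steps the term is (λ.λ.0) (λ.λ.1), not yet normal

Working:
  start: (λ.(λ.λ.λ.0) 0 (λ.λ.1)) (λ.λ.0)
  [1] (λ.λ.λ.0) (λ.λ.0) (λ.λ.1)
  [2] (λ.λ.0) (λ.λ.1)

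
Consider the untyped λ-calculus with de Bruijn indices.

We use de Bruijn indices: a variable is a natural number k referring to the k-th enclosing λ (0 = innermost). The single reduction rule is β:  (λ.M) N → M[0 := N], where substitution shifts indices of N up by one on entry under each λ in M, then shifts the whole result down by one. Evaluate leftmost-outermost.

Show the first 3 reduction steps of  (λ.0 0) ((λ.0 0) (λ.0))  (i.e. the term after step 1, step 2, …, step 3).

Answer: after 3 steps: (λ.0) ((λ.0 0) (λ.0))

Reduction:
  start: (λ.0 0) ((λ.0 0) (λ.0))
  [1] (λ.0 0) (λ.0) ((λ.0 0) (λ.0))
  [2] (λ.0) (λ.0) ((λ.0 0) (λ.0))
  [3] (λ.0) ((λ.0 0) (λ.0))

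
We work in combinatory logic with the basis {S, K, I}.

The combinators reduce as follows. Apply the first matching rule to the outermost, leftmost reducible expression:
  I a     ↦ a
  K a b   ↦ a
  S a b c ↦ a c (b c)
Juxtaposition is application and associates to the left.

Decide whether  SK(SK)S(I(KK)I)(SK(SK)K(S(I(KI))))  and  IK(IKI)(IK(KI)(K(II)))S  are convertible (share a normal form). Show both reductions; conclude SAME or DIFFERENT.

Answer: DIFFERENT — A ⇓ SK(K(S(KI))), B ⇓ I

Reduction:
Term A:
  start: SK(SK)S(I(KK)I)(SK(SK)K(S(I(KI))))
  step 1: KS(SKS)(I(KK)I)(SK(SK)K(S(I(KI))))
  step 2: S(I(KK)I)(SK(SK)K(S(I(KI))))
  step 3: S(KKI)(SK(SK)K(S(I(KI))))
  step 4: SK(SK(SK)K(S(I(KI))))
  step 5: SK(KK(SKK)(S(I(KI))))
  step 6: SK(K(S(I(KI))))
  step 7: SK(K(S(KI)))

Term B:
  start: IK(IKI)(IK(KI)(K(II)))S
  step 1: K(IKI)(IK(KI)(K(II)))S
  step 2: IKIS
  step 3: KIS
  step 4: I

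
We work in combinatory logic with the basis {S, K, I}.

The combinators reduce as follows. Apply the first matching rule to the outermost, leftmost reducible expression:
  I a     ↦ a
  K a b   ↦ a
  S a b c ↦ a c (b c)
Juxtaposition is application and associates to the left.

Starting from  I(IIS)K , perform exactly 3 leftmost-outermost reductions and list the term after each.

  start: I(IIS)K
  →1  IISK
  →2  ISK
  →3  SK

Answer: after 3 steps: SK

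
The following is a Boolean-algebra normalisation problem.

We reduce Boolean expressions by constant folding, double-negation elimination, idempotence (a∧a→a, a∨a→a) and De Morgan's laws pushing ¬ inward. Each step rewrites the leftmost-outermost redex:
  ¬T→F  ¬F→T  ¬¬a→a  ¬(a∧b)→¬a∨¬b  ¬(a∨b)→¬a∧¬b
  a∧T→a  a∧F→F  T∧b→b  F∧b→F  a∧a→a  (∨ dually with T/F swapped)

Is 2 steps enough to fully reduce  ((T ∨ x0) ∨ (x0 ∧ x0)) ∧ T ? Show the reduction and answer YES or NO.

Answer: NO — after 2 steps the term is T ∨ (x0 ∧ x0), not yet normal

Reduction:
  start: ((T ∨ x0) ∨ (x0 ∧ x0)) ∧ T
  [1] (T ∨ x0) ∨ (x0 ∧ x0)
  [2] T ∨ (x0 ∧ x0)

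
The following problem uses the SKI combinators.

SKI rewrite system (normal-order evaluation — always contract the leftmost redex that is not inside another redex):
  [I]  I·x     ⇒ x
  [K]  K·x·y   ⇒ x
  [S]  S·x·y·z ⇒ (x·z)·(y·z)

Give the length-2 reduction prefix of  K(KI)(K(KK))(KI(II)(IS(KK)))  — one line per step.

  start: K(KI)(K(KK))(KI(II)(IS(KK)))
  step 1: KI(KI(II)(IS(KK)))
  step 2: I

Answer: after 2 steps: I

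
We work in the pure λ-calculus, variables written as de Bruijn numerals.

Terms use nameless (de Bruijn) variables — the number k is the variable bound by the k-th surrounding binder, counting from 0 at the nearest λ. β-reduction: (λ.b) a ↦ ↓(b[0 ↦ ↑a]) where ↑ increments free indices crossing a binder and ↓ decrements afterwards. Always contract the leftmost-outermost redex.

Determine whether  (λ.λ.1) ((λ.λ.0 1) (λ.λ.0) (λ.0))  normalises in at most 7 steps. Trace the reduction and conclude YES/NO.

  start: (λ.λ.1) ((λ.λ.0 1) (λ.λ.0) (λ.0))
  [1] λ.(λ.λ.0 1) (λ.λ.0) (λ.0)
  [2] λ.(λ.0 (λ.λ.0)) (λ.0)
  [3] λ.(λ.0) (λ.λ.0)
  [4] λ.λ.λ.0

Answer: YES — reaches normal form λ.λ.λ.0 in 4 ≤ 7 steps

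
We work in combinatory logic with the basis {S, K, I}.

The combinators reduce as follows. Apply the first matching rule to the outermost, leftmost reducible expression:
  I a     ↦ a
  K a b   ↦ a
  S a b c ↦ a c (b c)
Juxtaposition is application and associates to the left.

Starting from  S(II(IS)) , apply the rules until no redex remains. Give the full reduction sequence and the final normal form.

Answer: normal form = SS  (in 3 steps)

Working:
  start: S(II(IS))
  [1] S(I(IS))
  [2] S(IS)
  [3] SS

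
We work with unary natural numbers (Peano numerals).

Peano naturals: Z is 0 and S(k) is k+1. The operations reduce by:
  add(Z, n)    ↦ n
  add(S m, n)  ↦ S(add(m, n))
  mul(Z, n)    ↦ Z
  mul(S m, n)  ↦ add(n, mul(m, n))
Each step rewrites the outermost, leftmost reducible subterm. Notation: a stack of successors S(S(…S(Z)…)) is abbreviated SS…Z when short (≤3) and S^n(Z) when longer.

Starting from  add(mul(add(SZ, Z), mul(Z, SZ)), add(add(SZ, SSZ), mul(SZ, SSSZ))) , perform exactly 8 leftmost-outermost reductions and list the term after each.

  start: add(mul(add(SZ, Z), mul(Z, SZ)), add(add(SZ, SSZ), mul(SZ, SSSZ)))
  →1  add(mul(S(add(Z, Z)), mul(Z, SZ)), add(add(SZ, SSZ), mul(SZ, SSSZ)))
  →2  add(add(mul(Z, SZ), mul(add(Z, Z), mul(Z, SZ))), add(add(SZ, SSZ), mul(SZ, SSSZ)))
  →3  add(add(Z, mul(add(Z, Z), mul(Z, SZ))), add(add(SZ, SSZ), mul(SZ, SSSZ)))
  →4  add(mul(add(Z, Z), mul(Z, SZ)), add(add(SZ, SSZ), mul(SZ, SSSZ)))
  →5  add(mul(Z, mul(Z, SZ)), add(add(SZ, SSZ), mul(SZ, SSSZ)))
  →6  add(Z, add(add(SZ, SSZ), mul(SZ, SSSZ)))
  →7  add(add(SZ, SSZ), mul(SZ, SSSZ))
  →8  add(S(add(Z, SSZ)), mul(SZ, SSSZ))

Answer: after 8 steps: add(S(add(Z, SSZ)), mul(SZ, SSSZ))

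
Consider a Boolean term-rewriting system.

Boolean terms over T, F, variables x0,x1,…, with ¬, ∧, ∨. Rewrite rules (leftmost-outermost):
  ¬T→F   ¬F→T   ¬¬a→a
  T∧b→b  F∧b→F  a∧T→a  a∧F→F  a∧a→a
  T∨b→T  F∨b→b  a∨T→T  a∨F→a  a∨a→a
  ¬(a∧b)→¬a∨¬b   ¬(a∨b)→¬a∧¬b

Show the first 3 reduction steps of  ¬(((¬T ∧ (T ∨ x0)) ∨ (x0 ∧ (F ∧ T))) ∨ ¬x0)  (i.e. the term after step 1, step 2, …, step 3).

  start: ¬(((¬T ∧ (T ∨ x0)) ∨ (x0 ∧ (F ∧ T))) ∨ ¬x0)
  [1] ¬((¬T ∧ (T ∨ x0)) ∨ (x0 ∧ (F ∧ T))) ∧ ¬¬x0
  [2] (¬(¬T ∧ (T ∨ x0)) ∧ ¬(x0 ∧ (F ∧ T))) ∧ ¬¬x0
  [3] ((¬¬T ∨ ¬(T ∨ x0)) ∧ ¬(x0 ∧ (F ∧ T))) ∧ ¬¬x0

Answer: after 3 steps: ((¬¬T ∨ ¬(T ∨ x0)) ∧ ¬(x0 ∧ (F ∧ T))) ∧ ¬¬x0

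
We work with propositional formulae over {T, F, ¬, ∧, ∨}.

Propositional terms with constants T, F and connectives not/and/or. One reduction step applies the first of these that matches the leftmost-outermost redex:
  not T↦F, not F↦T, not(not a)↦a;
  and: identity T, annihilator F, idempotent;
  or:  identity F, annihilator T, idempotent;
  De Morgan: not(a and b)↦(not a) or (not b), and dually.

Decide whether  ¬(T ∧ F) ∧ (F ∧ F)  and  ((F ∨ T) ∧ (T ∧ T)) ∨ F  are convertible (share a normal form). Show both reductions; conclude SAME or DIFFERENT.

Answer: DIFFERENT — A ⇓ F, B ⇓ T

Working:
Term A:
  start: ¬(T ∧ F) ∧ (F ∧ F)
  step 1: (¬T ∨ ¬F) ∧ (F ∧ F)
  step 2: (F ∨ ¬F) ∧ (F ∧ F)
  step 3: ¬F ∧ (F ∧ F)
  step 4: T ∧ (F ∧ F)
  step 5: F ∧ F
  step 6: F

Term B:
  start: ((F ∨ T) ∧ (T ∧ T)) ∨ F
  step 1: (F ∨ T) ∧ (T ∧ T)
  step 2: T ∧ (T ∧ T)
  step 3: T ∧ T
  step 4: T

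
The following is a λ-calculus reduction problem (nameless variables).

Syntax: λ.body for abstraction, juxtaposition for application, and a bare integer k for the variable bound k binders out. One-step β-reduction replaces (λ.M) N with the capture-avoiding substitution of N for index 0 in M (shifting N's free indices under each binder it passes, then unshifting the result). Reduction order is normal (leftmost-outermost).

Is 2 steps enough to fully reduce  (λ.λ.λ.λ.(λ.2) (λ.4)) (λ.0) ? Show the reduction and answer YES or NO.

  start: (λ.λ.λ.λ.(λ.2) (λ.4)) (λ.0)
  step 1: λ.λ.λ.(λ.2) (λ.λ.0)
  step 2: λ.λ.λ.1

Answer: YES — reaches normal form λ.λ.λ.1 in 2 ≤ 2 steps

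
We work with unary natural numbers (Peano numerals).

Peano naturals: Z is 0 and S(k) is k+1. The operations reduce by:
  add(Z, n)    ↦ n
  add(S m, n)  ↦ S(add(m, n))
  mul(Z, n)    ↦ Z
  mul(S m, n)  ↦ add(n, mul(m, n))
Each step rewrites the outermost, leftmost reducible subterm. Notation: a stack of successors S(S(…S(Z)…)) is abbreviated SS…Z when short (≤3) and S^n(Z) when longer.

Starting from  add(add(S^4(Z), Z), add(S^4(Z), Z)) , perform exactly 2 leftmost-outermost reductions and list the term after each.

  start: add(add(S^4(Z), Z), add(S^4(Z), Z))
  [1] add(S(add(SSSZ, Z)), add(S^4(Z), Z))
  [2] S(add(add(SSSZ, Z), add(S^4(Z), Z)))

Answer: after 2 steps: S(add(add(SSSZ, Z), add(S^4(Z), Z)))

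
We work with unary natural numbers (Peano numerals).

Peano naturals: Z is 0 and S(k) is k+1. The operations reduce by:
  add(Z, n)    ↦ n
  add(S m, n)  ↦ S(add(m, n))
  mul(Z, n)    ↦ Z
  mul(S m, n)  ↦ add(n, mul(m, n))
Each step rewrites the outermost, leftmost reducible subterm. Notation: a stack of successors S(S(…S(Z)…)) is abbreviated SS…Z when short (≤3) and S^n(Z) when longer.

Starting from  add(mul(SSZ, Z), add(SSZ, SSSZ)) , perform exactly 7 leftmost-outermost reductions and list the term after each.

Answer: after 7 steps: S(add(SZ, SSSZ))

Reduction:
  start: add(mul(SSZ, Z), add(SSZ, SSSZ))
  step 1: add(add(Z, mul(SZ, Z)), add(SSZ, SSSZ))
  step 2: add(mul(SZ, Z), add(SSZ, SSSZ))
  step 3: add(add(Z, mul(Z, Z)), add(SSZ, SSSZ))
  step 4: add(mul(Z, Z), add(SSZ, SSSZ))
  step 5: add(Z, add(SSZ, SSSZ))
  step 6: add(SSZ, SSSZ)
  step 7: S(add(SZ, SSSZ))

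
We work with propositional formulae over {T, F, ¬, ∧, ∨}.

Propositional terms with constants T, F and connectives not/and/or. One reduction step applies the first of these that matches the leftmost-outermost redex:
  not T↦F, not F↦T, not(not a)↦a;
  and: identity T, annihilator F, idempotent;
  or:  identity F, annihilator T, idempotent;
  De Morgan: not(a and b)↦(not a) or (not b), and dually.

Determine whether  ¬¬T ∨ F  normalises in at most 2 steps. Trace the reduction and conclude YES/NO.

Answer: YES — reaches normal form T in 2 ≤ 2 steps

Reduction:
  start: ¬¬T ∨ F
  [1] ¬¬T
  [2] T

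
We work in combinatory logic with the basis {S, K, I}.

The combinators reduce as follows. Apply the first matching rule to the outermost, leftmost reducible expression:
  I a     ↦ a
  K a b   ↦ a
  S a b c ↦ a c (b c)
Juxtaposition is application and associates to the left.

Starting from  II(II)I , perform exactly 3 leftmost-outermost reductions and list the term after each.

Answer: after 3 steps: II

Working:
  start: II(II)I
  [1] I(II)I
  [2] III
  [3] II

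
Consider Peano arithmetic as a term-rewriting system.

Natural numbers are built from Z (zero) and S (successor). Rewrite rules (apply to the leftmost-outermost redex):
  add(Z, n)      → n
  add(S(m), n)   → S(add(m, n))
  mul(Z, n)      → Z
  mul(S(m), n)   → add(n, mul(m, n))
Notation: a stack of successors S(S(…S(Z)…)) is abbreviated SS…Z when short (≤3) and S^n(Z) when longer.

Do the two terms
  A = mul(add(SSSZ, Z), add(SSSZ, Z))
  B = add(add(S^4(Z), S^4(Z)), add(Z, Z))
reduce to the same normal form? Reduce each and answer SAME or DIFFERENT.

Term A:
  start: mul(add(SSSZ, Z), add(SSSZ, Z))
  →1  mul(S(add(SSZ, Z)), add(SSSZ, Z))
  →2  add(add(SSSZ, Z), mul(add(SSZ, Z), add(SSSZ, Z)))
  →3  add(S(add(SSZ, Z)), mul(add(SSZ, Z), add(SSSZ, Z)))
  →4  S(add(add(SSZ, Z), mul(add(SSZ, Z), add(SSSZ, Z))))
  →5  S(add(S(add(SZ, Z)), mul(add(SSZ, Z), add(SSSZ, Z))))
  →6  S(S(add(add(SZ, Z), mul(add(SSZ, Z), add(SSSZ, Z)))))
  →7  S(S(add(S(add(Z, Z)), mul(add(SSZ, Z), add(SSSZ, Z)))))
  →8  S(S(S(add(add(Z, Z), mul(add(SSZ, Z), add(SSSZ, Z))))))
  →9  S(S(S(add(Z, mul(add(SSZ, Z), add(SSSZ, Z))))))
  →10  S(S(S(mul(add(SSZ, Z), add(SSSZ, Z)))))
  →11  S(S(S(mul(S(add(SZ, Z)), add(SSSZ, Z)))))
  →12  S(S(S(add(add(SSSZ, Z), mul(add(SZ, Z), add(SSSZ, Z))))))
  →13  S(S(S(add(S(add(SSZ, Z)), mul(add(SZ, Z), add(SSSZ, Z))))))
  →14  S(S(S(S(add(add(SSZ, Z), mul(add(SZ, Z), add(SSSZ, Z)))))))
  →15  S(S(S(S(add(S(add(SZ, Z)), mul(add(SZ, Z), add(SSSZ, Z)))))))
  →16  S(S(S(S(S(add(add(SZ, Z), mul(add(SZ, Z), add(SSSZ, Z))))))))
  →17  S(S(S(S(S(add(S(add(Z, Z)), mul(add(SZ, Z), add(SSSZ, Z))))))))
  →18  S(S(S(S(S(S(add(add(Z, Z), mul(add(SZ, Z), add(SSSZ, Z)))))))))
  →19  S(S(S(S(S(S(add(Z, mul(add(SZ, Z), add(SSSZ, Z)))))))))
  →20  S(S(S(S(S(S(mul(add(SZ, Z), add(SSSZ, Z))))))))
  →21  S(S(S(S(S(S(mul(S(add(Z, Z)), add(SSSZ, Z))))))))
  →22  S(S(S(S(S(S(add(add(SSSZ, Z), mul(add(Z, Z), add(SSSZ, Z)))))))))
  →23  S(S(S(S(S(S(add(S(add(SSZ, Z)), mul(add(Z, Z), add(SSSZ, Z)))))))))
  →24  S(S(S(S(S(S(S(add(add(SSZ, Z), mul(add(Z, Z), add(SSSZ, Z))))))))))
  →25  S(S(S(S(S(S(S(add(S(add(SZ, Z)), mul(add(Z, Z), add(SSSZ, Z))))))))))
  →26  S(S(S(S(S(S(S(S(add(add(SZ, Z), mul(add(Z, Z), add(SSSZ, Z)))))))))))
  →27  S(S(S(S(S(S(S(S(add(S(add(Z, Z)), mul(add(Z, Z), add(SSSZ, Z)))))))))))
  →28  S(S(S(S(S(S(S(S(S(add(add(Z, Z), mul(add(Z, Z), add(SSSZ, Z))))))))))))
  →29  S(S(S(S(S(S(S(S(S(add(Z, mul(add(Z, Z), add(SSSZ, Z))))))))))))
  →30  S(S(S(S(S(S(S(S(S(mul(add(Z, Z), add(SSSZ, Z)))))))))))
  →31  S(S(S(S(S(S(S(S(S(mul(Z, add(SSSZ, Z)))))))))))
  →32  S^9(Z)

Term B:
  start: add(add(S^4(Z), S^4(Z)), add(Z, Z))
  →1  add(S(add(SSSZ, S^4(Z))), add(Z, Z))
  →2  S(add(add(SSSZ, S^4(Z)), add(Z, Z)))
  →3  S(add(S(add(SSZ, S^4(Z))), add(Z, Z)))
  →4  S(S(add(add(SSZ, S^4(Z)), add(Z, Z))))
  →5  S(S(add(S(add(SZ, S^4(Z))), add(Z, Z))))
  →6  S(S(S(add(add(SZ, S^4(Z)), add(Z, Z)))))
  →7  S(S(S(add(S(add(Z, S^4(Z))), add(Z, Z)))))
  →8  S(S(S(S(add(add(Z, S^4(Z)), add(Z, Z))))))
  →9  S(S(S(S(add(S^4(Z), add(Z, Z))))))
  →10  S(S(S(S(S(add(SSSZ, add(Z, Z)))))))
  →11  S(S(S(S(S(S(add(SSZ, add(Z, Z))))))))
  →12  S(S(S(S(S(S(S(add(SZ, add(Z, Z)))))))))
  →13  S(S(S(S(S(S(S(S(add(Z, add(Z, Z))))))))))
  →14  S(S(S(S(S(S(S(S(add(Z, Z)))))))))
  →15  S^8(Z)

Answer: DIFFERENT — A ⇓ S^9(Z), B ⇓ S^8(Z)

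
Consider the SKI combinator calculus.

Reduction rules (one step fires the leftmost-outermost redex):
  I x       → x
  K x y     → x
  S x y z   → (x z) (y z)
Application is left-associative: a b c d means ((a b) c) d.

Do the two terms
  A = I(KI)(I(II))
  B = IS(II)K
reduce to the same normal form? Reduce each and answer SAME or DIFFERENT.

Term A:
  start: I(KI)(I(II))
  step 1: KI(I(II))
  step 2: I

Term B:
  start: IS(II)K
  step 1: S(II)K
  step 2: SIK

Answer: DIFFERENT — A ⇓ I, B ⇓ SIK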